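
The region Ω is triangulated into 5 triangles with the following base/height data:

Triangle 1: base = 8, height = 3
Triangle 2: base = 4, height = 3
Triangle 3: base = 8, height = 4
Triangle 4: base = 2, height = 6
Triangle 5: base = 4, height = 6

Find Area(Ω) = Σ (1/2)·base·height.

(1/2)×8×3 + (1/2)×4×3 + (1/2)×8×4 + (1/2)×2×6 + (1/2)×4×6 = 52.0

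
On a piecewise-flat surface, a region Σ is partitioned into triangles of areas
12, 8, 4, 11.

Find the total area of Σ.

12 + 8 + 4 + 11 = 35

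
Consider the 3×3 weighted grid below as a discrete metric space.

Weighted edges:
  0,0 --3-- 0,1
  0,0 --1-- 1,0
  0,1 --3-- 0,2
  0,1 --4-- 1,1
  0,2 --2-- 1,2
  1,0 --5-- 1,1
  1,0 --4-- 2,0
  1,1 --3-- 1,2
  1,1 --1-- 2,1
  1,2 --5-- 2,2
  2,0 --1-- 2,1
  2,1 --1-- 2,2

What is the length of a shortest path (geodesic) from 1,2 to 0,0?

Shortest path: 1,2 → 0,2 → 0,1 → 0,0, total weight = 8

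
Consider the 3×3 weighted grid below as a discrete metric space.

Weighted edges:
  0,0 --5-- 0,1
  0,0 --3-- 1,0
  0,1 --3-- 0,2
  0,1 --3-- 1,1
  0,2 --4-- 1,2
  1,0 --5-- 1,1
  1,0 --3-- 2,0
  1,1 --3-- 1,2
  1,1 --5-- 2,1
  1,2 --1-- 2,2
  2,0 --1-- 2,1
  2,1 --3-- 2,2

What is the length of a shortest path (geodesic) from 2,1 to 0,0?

Shortest path: 2,1 → 2,0 → 1,0 → 0,0, total weight = 7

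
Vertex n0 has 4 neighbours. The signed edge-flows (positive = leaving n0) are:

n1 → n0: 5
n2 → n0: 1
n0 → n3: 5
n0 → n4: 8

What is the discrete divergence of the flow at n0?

Divergence = sum of outgoing flows = (-5) + (-1) + 5 + 8 = 7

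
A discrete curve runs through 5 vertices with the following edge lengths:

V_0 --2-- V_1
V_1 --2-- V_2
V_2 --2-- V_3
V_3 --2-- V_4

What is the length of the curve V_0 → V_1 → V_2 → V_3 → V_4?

Arc length = 2 + 2 + 2 + 2 = 8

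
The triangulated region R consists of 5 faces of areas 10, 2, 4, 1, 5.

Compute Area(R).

10 + 2 + 4 + 1 + 5 = 22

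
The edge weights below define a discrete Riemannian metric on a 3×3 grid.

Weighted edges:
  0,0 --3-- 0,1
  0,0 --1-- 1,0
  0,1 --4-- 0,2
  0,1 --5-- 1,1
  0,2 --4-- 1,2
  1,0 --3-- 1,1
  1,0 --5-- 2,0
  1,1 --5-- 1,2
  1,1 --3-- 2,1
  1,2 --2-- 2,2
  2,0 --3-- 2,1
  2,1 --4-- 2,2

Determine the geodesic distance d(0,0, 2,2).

Shortest path: 0,0 → 1,0 → 1,1 → 2,1 → 2,2, total weight = 11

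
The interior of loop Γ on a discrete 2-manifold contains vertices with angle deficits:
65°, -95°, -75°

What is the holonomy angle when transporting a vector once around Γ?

Holonomy = total enclosed curvature = 65° + (-95°) + (-75°) = -105°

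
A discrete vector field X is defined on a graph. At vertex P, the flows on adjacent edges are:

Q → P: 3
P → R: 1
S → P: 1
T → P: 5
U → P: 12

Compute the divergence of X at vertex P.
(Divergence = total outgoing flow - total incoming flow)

Divergence = sum of outgoing flows = (-3) + 1 + (-1) + (-5) + (-12) = -20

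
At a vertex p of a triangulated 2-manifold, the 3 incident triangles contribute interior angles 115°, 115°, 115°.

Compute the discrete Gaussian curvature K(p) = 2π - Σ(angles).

Sum of angles = 345°. K = 360° - 345° = 15°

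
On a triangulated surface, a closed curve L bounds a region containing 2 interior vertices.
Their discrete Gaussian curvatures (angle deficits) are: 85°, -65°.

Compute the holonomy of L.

Holonomy = total enclosed curvature = 85° + (-65°) = 20°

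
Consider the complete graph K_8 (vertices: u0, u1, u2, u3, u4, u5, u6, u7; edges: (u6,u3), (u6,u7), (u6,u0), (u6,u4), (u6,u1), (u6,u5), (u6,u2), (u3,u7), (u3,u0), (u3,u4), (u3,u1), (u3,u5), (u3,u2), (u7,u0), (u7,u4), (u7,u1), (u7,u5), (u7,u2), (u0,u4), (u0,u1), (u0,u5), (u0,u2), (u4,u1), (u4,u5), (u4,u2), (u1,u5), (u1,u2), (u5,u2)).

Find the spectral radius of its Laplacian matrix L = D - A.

For the complete graph K_n, L = nI − J (J = all-ones matrix). J has eigenvalues n (once, eigenvector 𝟙) and 0 (multiplicity n−1), so L has eigenvalues 0 (once) and n (multiplicity n−1). Here n = 8: eigenvalue 0 once and 8 with multiplicity 7.
Laplacian eigenvalues: [0.0, 8.0, 8.0, 8.0, 8.0, 8.0, 8.0, 8.0]. Largest eigenvalue (spectral radius) = 8.0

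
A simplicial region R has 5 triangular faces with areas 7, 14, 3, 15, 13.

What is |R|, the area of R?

7 + 14 + 3 + 15 + 13 = 52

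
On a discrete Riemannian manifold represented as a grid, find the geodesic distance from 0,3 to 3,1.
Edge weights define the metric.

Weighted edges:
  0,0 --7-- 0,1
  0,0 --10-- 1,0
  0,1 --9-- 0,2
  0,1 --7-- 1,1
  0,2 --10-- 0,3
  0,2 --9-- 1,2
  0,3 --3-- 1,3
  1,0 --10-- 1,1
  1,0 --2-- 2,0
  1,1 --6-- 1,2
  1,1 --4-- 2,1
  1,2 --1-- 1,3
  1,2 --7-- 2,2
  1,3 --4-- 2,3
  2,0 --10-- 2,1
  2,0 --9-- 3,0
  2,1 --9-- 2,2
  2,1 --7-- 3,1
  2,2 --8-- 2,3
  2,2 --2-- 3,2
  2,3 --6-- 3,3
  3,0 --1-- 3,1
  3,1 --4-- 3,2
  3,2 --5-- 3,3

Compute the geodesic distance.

Shortest path: 0,3 → 1,3 → 1,2 → 2,2 → 3,2 → 3,1, total weight = 17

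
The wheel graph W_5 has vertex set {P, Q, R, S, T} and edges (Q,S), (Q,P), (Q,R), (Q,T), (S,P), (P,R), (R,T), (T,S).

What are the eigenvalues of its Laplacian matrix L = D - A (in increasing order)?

The wheel W_5 is the join K_1 ∨ C_4 (a hub joined to every vertex of a cycle of length 4). For a join G ∨ H (G on p vertices, H on q vertices) the Laplacian spectrum is 0, p+q, the eigenvalues of L(G) other than one 0 each shifted by +q, and the eigenvalues of L(H) other than one 0 each shifted by +p. With G = K_1 (p = 1, nothing left after dropping its 0) and H = C_4 (q = 4, eigenvalues 2 − 2cos(2πk/4), k = 0, …, 3; drop k = 0), the spectrum of W_5 is 0, 5, and 1 + (2 − 2cos(2πk/4)) = 3 − 2cos(2πk/4) for k = 1, …, 3:
k=1: 3 − 2cos(π/2) = 3.0; k=2: 3 − 2cos(π) = 5.0; k=3: 3 − 2cos(3π/2) = 3.0.
Laplacian eigenvalues (increasing order): [0.0, 3.0, 3.0, 5.0, 5.0]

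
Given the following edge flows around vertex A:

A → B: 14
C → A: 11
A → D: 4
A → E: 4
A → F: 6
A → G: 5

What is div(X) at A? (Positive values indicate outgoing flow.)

Divergence = sum of outgoing flows = 14 + (-11) + 4 + 4 + 6 + 5 = 22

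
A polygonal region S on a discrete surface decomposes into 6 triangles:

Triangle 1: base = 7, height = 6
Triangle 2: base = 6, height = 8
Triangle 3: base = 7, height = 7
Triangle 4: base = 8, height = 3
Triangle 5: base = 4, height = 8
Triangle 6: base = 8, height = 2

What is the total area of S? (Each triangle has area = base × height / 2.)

(1/2)×7×6 + (1/2)×6×8 + (1/2)×7×7 + (1/2)×8×3 + (1/2)×4×8 + (1/2)×8×2 = 105.5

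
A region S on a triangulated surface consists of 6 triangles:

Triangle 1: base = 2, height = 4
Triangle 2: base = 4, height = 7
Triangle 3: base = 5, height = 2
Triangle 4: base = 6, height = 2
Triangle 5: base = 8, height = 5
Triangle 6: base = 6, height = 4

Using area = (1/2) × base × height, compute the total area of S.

(1/2)×2×4 + (1/2)×4×7 + (1/2)×5×2 + (1/2)×6×2 + (1/2)×8×5 + (1/2)×6×4 = 61.0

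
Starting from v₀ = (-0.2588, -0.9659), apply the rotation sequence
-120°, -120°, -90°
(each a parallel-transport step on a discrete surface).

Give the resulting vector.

Total rotation: (-120°) + (-120°) + (-90°) = -330° ≡ 30° (mod 360°). Final vector: (0.2588, -0.9659)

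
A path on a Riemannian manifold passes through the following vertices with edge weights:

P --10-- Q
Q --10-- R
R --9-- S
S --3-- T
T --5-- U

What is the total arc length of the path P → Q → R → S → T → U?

Arc length = 10 + 10 + 9 + 3 + 5 = 37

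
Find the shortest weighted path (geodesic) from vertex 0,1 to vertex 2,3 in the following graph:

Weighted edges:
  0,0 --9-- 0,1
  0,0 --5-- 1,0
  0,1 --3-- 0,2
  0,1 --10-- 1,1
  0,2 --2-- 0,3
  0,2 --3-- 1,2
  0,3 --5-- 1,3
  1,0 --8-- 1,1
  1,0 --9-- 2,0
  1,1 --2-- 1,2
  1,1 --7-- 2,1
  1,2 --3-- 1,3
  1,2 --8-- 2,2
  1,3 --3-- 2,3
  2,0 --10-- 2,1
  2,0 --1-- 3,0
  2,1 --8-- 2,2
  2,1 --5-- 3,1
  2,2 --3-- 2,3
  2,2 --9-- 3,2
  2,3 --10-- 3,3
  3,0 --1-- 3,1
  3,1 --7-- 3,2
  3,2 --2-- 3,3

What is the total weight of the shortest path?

Shortest path: 0,1 → 0,2 → 1,2 → 1,3 → 2,3, total weight = 12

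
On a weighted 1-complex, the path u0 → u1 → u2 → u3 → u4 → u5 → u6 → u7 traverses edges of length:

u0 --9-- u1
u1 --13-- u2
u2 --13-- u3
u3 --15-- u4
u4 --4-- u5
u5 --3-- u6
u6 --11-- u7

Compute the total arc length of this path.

Arc length = 9 + 13 + 13 + 15 + 4 + 3 + 11 = 68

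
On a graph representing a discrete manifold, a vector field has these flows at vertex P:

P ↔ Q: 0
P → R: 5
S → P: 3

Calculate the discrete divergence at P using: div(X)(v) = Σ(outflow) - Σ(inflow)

Divergence = sum of outgoing flows = 0 + 5 + (-3) = 2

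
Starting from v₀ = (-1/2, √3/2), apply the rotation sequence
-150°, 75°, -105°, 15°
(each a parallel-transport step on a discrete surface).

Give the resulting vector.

Total rotation: (-150°) + 75° + (-105°) + 15° = -165°. Final vector: (0.7071, -0.7071)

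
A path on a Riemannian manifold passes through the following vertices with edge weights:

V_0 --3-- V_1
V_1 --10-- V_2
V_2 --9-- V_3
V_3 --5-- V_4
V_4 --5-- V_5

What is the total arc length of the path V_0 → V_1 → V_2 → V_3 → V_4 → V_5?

Arc length = 3 + 10 + 9 + 5 + 5 = 32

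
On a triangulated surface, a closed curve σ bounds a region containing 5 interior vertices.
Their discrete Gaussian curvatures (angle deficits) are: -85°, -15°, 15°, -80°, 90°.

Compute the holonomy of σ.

Holonomy = total enclosed curvature = (-85°) + (-15°) + 15° + (-80°) + 90° = -75°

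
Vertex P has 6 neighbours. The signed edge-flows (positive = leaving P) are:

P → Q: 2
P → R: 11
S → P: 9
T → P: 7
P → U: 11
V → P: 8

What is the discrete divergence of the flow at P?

Divergence = sum of outgoing flows = 2 + 11 + (-9) + (-7) + 11 + (-8) = 0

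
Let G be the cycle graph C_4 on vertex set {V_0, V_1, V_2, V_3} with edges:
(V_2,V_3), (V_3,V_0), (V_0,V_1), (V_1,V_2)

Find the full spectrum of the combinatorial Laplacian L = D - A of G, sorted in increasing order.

The cycle graph C_n has Laplacian eigenvalues λ_k = 2 − 2cos(2πk/n), k = 0, 1, …, n−1. Here n = 4:
k=0: 2 − 2cos(0) = 0.0; k=1: 2 − 2cos(π/2) = 2.0; k=2: 2 − 2cos(π) = 4.0; k=3: 2 − 2cos(3π/2) = 2.0.
Laplacian eigenvalues (increasing order): [0.0, 2.0, 2.0, 4.0]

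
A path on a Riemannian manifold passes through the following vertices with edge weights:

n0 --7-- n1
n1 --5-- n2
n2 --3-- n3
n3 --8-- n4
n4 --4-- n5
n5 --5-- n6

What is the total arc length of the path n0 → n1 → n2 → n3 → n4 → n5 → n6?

Arc length = 7 + 5 + 3 + 8 + 4 + 5 = 32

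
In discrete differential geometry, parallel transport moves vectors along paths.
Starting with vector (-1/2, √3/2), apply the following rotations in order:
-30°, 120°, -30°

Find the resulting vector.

Total rotation: (-30°) + 120° + (-30°) = 60°. Final vector: (-1, 0)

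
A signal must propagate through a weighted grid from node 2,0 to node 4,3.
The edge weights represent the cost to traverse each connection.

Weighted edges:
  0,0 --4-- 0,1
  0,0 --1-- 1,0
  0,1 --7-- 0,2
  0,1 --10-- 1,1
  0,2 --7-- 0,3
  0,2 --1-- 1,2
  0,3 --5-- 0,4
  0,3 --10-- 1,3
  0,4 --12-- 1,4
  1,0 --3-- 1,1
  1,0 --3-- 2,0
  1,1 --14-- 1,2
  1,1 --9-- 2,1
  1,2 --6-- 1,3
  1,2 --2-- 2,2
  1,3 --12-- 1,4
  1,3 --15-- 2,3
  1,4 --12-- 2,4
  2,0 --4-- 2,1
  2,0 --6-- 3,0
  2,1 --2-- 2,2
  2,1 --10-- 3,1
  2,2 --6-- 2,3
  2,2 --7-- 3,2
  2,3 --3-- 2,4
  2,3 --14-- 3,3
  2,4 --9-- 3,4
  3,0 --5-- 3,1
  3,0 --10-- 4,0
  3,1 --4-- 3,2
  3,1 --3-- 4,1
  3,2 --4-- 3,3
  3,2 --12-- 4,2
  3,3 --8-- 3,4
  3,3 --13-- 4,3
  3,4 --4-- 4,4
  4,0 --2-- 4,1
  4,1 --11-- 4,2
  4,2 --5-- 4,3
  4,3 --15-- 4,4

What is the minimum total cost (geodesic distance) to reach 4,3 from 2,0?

Shortest path: 2,0 → 2,1 → 2,2 → 3,2 → 3,3 → 4,3, total weight = 30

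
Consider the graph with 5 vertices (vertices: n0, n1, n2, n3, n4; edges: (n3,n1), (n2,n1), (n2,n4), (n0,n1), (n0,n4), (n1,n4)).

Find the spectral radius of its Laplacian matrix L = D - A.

Degrees: deg(n0) = 2, deg(n1) = 4, deg(n2) = 2, deg(n3) = 1, deg(n4) = 3.
L = D − A with rows/columns ordered (n0, n1, n2, n3, n4):
  [ 2, -1,  0,  0, -1]
  [-1,  4, -1, -1, -1]
  [ 0, -1,  2,  0, -1]
  [ 0, -1,  0,  1,  0]
  [-1, -1, -1,  0,  3]
Characteristic polynomial: det(λI − L) = λ(λ − 1)(λ − 2)(λ − 4)(λ − 5).
Roots: λ = 0; (λ − 1) = 0 ⇒ λ = 1; (λ − 2) = 0 ⇒ λ = 2; (λ − 4) = 0 ⇒ λ = 4; (λ − 5) = 0 ⇒ λ = 5.
(Check: the roots sum (with multiplicity) to 12, matching trace L = Σdeg = 2·6 = 12.)
Laplacian eigenvalues: [0.0, 1.0, 2.0, 4.0, 5.0]. Largest eigenvalue (spectral radius) = 5.0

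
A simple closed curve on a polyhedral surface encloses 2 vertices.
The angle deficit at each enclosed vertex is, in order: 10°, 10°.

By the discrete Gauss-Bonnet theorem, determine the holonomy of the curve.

Holonomy = total enclosed curvature = 10° + 10° = 20°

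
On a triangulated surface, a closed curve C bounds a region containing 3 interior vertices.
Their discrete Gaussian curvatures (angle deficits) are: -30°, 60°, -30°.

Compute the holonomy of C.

Holonomy = total enclosed curvature = (-30°) + 60° + (-30°) = 0°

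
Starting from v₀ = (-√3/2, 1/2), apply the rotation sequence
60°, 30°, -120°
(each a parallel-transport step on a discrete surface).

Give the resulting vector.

Total rotation: 60° + 30° + (-120°) = -30°. Final vector: (-0.5000, 0.8660)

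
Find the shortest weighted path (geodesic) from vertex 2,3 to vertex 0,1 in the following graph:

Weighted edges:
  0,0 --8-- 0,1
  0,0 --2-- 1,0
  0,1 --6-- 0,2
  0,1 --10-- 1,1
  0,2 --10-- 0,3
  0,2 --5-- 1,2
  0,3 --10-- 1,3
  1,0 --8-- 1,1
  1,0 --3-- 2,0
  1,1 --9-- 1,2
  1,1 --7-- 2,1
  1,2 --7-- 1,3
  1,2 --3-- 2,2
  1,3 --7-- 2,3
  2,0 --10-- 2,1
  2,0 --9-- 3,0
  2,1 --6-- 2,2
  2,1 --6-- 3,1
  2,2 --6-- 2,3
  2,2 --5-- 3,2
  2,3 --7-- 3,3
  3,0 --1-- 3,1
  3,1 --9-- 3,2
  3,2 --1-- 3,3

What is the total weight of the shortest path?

Shortest path: 2,3 → 2,2 → 1,2 → 0,2 → 0,1, total weight = 20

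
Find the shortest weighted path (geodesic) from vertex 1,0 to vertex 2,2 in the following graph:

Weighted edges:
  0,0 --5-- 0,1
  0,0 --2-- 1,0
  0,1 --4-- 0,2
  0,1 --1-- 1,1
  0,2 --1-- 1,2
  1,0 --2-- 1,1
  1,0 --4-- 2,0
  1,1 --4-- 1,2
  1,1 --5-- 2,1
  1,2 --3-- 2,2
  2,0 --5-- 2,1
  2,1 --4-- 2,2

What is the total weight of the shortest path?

Shortest path: 1,0 → 1,1 → 1,2 → 2,2, total weight = 9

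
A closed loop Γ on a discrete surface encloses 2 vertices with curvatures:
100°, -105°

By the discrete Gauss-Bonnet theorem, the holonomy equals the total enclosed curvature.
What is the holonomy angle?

Holonomy = total enclosed curvature = 100° + (-105°) = -5°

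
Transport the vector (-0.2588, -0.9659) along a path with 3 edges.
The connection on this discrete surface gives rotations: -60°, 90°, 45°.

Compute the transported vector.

Total rotation: (-60°) + 90° + 45° = 75°. Final vector: (0.8660, -0.5000)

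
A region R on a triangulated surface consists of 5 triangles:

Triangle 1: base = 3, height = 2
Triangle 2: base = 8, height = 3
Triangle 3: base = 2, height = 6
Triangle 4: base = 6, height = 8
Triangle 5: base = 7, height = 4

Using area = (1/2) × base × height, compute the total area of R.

(1/2)×3×2 + (1/2)×8×3 + (1/2)×2×6 + (1/2)×6×8 + (1/2)×7×4 = 59.0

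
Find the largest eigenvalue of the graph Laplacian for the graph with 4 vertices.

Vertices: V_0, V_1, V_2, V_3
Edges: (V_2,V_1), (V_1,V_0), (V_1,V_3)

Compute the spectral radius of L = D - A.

Degrees: deg(V_0) = 1, deg(V_1) = 3, deg(V_2) = 1, deg(V_3) = 1.
L = D − A with rows/columns ordered (V_0, V_1, V_2, V_3):
  [ 1, -1,  0,  0]
  [-1,  3, -1, -1]
  [ 0, -1,  1,  0]
  [ 0, -1,  0,  1]
Characteristic polynomial: det(λI − L) = λ(λ − 1)²(λ − 4).
Roots: λ = 0; (λ − 1) = 0 ⇒ λ = 1 (multiplicity 2); (λ − 4) = 0 ⇒ λ = 4.
(Check: the roots sum (with multiplicity) to 6, matching trace L = Σdeg = 2·3 = 6.)
Laplacian eigenvalues: [0.0, 1.0, 1.0, 4.0]. Largest eigenvalue (spectral radius) = 4.0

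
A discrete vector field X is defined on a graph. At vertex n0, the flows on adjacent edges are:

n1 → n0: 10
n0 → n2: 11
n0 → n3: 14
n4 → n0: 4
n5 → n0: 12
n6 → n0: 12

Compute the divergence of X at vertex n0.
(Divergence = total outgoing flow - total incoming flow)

Divergence = sum of outgoing flows = (-10) + 11 + 14 + (-4) + (-12) + (-12) = -13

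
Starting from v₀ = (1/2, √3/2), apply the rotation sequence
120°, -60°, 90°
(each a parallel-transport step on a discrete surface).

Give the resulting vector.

Total rotation: 120° + (-60°) + 90° = 150°. Final vector: (-0.8660, -0.5000)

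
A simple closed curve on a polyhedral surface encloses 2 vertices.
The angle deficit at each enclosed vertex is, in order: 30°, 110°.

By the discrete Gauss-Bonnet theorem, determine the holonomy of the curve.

Holonomy = total enclosed curvature = 30° + 110° = 140°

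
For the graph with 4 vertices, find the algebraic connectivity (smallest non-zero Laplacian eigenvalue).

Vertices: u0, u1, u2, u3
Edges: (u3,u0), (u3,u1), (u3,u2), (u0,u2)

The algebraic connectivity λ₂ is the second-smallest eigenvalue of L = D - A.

Degrees: deg(u0) = 2, deg(u1) = 1, deg(u2) = 2, deg(u3) = 3.
L = D − A with rows/columns ordered (u0, u1, u2, u3):
  [ 2,  0, -1, -1]
  [ 0,  1,  0, -1]
  [-1,  0,  2, -1]
  [-1, -1, -1,  3]
Characteristic polynomial: det(λI − L) = λ(λ − 1)(λ − 3)(λ − 4).
Roots: λ = 0; (λ − 1) = 0 ⇒ λ = 1; (λ − 3) = 0 ⇒ λ = 3; (λ − 4) = 0 ⇒ λ = 4.
(Check: the roots sum (with multiplicity) to 8, matching trace L = Σdeg = 2·4 = 8.)
Laplacian eigenvalues: [0.0, 1.0, 3.0, 4.0]. Algebraic connectivity (smallest non-zero eigenvalue) = 1.0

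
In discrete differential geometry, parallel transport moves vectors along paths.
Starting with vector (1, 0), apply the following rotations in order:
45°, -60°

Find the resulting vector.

Total rotation: 45° + (-60°) = -15°. Final vector: (0.9659, -0.2588)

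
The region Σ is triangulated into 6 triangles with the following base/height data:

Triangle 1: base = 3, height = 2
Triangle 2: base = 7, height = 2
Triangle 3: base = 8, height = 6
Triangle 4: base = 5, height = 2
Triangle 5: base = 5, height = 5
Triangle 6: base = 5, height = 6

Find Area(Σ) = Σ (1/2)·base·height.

(1/2)×3×2 + (1/2)×7×2 + (1/2)×8×6 + (1/2)×5×2 + (1/2)×5×5 + (1/2)×5×6 = 66.5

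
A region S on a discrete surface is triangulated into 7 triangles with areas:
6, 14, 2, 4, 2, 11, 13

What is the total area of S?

6 + 14 + 2 + 4 + 2 + 11 + 13 = 52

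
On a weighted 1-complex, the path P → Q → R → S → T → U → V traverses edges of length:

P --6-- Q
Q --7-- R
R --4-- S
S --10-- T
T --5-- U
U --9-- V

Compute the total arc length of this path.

Arc length = 6 + 7 + 4 + 10 + 5 + 9 = 41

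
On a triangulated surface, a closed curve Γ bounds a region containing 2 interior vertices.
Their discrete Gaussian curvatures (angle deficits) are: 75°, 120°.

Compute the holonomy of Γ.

Holonomy = total enclosed curvature = 75° + 120° = 195°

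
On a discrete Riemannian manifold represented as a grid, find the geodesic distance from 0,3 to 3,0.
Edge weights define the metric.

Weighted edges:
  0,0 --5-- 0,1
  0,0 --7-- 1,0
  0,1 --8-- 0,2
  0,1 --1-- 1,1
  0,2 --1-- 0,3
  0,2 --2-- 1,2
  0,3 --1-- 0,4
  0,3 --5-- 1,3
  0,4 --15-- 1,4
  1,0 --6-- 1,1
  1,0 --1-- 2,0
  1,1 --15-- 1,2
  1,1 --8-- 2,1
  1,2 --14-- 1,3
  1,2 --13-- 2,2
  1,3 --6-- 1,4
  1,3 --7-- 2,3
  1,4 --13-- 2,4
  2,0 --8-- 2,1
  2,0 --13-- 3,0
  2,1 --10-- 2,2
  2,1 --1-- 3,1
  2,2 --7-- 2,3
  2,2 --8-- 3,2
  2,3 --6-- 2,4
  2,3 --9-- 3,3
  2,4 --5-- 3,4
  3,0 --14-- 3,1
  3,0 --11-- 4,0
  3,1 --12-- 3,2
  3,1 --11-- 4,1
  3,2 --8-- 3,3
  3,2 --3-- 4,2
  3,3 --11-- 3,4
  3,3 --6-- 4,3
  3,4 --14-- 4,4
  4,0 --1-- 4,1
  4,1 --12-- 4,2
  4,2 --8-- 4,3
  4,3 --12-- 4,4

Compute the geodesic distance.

Shortest path: 0,3 → 0,2 → 0,1 → 1,1 → 1,0 → 2,0 → 3,0, total weight = 30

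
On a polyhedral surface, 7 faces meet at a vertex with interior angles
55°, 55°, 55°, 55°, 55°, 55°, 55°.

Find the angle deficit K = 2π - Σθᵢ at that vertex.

Sum of angles = 385°. K = 360° - 385° = -25° = -5π/36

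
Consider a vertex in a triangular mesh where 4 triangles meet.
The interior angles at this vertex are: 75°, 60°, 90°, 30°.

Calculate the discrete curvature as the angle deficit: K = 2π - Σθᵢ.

Sum of angles = 255°. K = 360° - 255° = 105°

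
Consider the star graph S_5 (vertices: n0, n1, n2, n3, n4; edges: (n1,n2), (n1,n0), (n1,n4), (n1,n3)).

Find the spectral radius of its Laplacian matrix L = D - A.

The star S_5 is the complete bipartite graph K_{1,4} (one hub of degree 4, 4 leaves of degree 1). The Laplacian spectrum of K_{p,q} is 0, p (multiplicity q−1), q (multiplicity p−1), p+q. With p = 1, q = 4: 0 once, 1 with multiplicity 3, and 5 once. (Check: trace L = sum of degrees = 8 = 3·1 + 5.)
Laplacian eigenvalues: [0.0, 1.0, 1.0, 1.0, 5.0]. Largest eigenvalue (spectral radius) = 5.0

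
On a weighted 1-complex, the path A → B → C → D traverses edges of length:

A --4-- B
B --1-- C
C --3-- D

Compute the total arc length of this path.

Arc length = 4 + 1 + 3 = 8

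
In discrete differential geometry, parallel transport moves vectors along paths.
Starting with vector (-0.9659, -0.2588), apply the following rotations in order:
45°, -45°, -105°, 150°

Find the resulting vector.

Total rotation: 45° + (-45°) + (-105°) + 150° = 45°. Final vector: (-0.5000, -0.8660)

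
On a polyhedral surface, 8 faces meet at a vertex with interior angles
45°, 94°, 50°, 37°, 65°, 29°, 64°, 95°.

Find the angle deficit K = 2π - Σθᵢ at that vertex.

Sum of angles = 479°. K = 360° - 479° = -119° = -119π/180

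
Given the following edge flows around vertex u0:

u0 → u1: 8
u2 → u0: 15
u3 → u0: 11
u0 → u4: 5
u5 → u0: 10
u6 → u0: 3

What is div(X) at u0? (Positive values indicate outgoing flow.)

Divergence = sum of outgoing flows = 8 + (-15) + (-11) + 5 + (-10) + (-3) = -26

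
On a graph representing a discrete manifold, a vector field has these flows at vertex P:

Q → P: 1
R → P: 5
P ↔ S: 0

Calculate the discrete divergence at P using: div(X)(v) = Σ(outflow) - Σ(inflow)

Divergence = sum of outgoing flows = (-1) + (-5) + 0 = -6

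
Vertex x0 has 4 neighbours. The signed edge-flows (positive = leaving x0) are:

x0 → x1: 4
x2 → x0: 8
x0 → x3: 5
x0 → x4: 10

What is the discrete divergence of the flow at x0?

Divergence = sum of outgoing flows = 4 + (-8) + 5 + 10 = 11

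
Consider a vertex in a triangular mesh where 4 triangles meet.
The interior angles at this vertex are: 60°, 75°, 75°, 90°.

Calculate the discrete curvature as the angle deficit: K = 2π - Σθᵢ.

Sum of angles = 300°. K = 360° - 300° = 60° = π/3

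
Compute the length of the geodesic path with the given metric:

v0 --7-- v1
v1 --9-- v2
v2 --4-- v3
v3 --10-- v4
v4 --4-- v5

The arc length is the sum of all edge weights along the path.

Arc length = 7 + 9 + 4 + 10 + 4 = 34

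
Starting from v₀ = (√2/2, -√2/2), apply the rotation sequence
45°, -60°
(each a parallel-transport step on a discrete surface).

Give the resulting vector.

Total rotation: 45° + (-60°) = -15°. Final vector: (0.5000, -0.8660)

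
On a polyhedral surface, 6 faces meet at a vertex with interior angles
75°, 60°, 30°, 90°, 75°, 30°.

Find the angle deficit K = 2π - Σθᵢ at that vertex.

Sum of angles = 360°. K = 360° - 360° = 0°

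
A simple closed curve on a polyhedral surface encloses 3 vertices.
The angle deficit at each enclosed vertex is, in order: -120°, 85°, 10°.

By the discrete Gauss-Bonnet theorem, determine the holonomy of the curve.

Holonomy = total enclosed curvature = (-120°) + 85° + 10° = -25°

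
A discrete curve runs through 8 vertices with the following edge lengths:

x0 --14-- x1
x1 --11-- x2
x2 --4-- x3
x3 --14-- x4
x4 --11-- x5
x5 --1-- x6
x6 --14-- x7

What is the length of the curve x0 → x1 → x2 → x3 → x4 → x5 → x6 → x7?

Arc length = 14 + 11 + 4 + 14 + 11 + 1 + 14 = 69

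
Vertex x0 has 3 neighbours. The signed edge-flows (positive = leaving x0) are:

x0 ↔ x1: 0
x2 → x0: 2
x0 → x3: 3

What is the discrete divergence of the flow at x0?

Divergence = sum of outgoing flows = 0 + (-2) + 3 = 1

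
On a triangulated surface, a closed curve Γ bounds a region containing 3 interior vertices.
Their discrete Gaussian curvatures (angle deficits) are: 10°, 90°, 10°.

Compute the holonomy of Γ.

Holonomy = total enclosed curvature = 10° + 90° + 10° = 110°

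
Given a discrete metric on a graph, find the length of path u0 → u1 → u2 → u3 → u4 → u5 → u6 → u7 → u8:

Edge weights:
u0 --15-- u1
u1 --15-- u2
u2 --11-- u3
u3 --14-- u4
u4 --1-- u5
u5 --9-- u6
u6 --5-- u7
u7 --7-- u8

Arc length = 15 + 15 + 11 + 14 + 1 + 9 + 5 + 7 = 77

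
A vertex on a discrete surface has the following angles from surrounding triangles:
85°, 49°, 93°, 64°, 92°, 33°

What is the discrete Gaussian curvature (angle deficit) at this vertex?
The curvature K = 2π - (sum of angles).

Sum of angles = 416°. K = 360° - 416° = -56° = -14π/45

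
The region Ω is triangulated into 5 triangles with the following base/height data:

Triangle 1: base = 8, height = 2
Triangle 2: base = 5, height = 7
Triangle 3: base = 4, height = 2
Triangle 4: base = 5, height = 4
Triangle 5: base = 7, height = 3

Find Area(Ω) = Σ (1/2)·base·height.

(1/2)×8×2 + (1/2)×5×7 + (1/2)×4×2 + (1/2)×5×4 + (1/2)×7×3 = 50.0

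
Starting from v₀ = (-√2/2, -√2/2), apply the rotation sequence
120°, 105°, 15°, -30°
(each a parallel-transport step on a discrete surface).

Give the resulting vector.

Total rotation: 120° + 105° + 15° + (-30°) = 210° ≡ -150° (mod 360°). Final vector: (0.2588, 0.9659)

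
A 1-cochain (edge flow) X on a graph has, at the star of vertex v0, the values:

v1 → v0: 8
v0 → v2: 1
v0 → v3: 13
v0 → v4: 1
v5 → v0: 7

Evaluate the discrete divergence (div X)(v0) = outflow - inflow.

Divergence = sum of outgoing flows = (-8) + 1 + 13 + 1 + (-7) = 0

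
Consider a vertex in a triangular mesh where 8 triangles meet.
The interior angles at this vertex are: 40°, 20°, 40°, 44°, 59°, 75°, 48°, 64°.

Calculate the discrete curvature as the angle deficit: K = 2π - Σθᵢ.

Sum of angles = 390°. K = 360° - 390° = -30° = -π/6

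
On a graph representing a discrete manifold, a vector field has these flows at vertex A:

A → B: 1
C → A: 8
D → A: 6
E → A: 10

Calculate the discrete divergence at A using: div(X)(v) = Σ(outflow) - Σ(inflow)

Divergence = sum of outgoing flows = 1 + (-8) + (-6) + (-10) = -23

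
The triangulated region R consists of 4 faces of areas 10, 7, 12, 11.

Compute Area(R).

10 + 7 + 12 + 11 = 40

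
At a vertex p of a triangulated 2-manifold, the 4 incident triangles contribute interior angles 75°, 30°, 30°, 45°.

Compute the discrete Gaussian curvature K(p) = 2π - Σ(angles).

Sum of angles = 180°. K = 360° - 180° = 180°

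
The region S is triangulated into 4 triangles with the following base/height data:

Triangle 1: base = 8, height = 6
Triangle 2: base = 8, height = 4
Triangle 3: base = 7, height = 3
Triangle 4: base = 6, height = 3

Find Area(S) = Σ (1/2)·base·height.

(1/2)×8×6 + (1/2)×8×4 + (1/2)×7×3 + (1/2)×6×3 = 59.5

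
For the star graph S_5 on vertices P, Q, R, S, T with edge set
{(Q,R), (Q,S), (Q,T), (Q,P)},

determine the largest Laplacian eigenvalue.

The star S_5 is the complete bipartite graph K_{1,4} (one hub of degree 4, 4 leaves of degree 1). The Laplacian spectrum of K_{p,q} is 0, p (multiplicity q−1), q (multiplicity p−1), p+q. With p = 1, q = 4: 0 once, 1 with multiplicity 3, and 5 once. (Check: trace L = sum of degrees = 8 = 3·1 + 5.)
Laplacian eigenvalues: [0.0, 1.0, 1.0, 1.0, 5.0]. Largest eigenvalue (spectral radius) = 5.0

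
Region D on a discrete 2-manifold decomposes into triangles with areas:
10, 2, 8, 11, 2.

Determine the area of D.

10 + 2 + 8 + 11 + 2 = 33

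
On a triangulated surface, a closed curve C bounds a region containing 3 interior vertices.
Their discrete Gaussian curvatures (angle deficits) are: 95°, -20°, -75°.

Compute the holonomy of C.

Holonomy = total enclosed curvature = 95° + (-20°) + (-75°) = 0°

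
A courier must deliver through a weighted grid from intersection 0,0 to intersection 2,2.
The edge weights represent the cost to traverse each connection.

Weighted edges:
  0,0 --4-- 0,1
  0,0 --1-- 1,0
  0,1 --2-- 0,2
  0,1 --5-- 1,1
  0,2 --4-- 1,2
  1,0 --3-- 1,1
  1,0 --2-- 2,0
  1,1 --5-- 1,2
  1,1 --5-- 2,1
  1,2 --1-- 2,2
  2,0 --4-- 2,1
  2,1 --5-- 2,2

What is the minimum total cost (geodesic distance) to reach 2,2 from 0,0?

Shortest path: 0,0 → 1,0 → 1,1 → 1,2 → 2,2, total weight = 10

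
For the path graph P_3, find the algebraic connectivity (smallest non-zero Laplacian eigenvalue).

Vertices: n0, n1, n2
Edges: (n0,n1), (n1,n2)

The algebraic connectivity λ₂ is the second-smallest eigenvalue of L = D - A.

The path graph P_n has Laplacian eigenvalues λ_k = 2 − 2cos(kπ/n), k = 0, 1, …, n−1. Here n = 3:
k=0: 2 − 2cos(0) = 0.0; k=1: 2 − 2cos(π/3) = 1.0; k=2: 2 − 2cos(2π/3) = 3.0.
Laplacian eigenvalues: [0.0, 1.0, 3.0]. Algebraic connectivity (smallest non-zero eigenvalue) = 1.0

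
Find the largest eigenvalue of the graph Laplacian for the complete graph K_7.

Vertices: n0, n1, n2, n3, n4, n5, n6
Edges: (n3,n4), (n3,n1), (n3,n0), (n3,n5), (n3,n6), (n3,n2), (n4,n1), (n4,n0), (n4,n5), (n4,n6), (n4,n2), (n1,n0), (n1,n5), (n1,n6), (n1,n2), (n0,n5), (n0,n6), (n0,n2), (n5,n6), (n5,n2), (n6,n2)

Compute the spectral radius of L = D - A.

For the complete graph K_n, L = nI − J (J = all-ones matrix). J has eigenvalues n (once, eigenvector 𝟙) and 0 (multiplicity n−1), so L has eigenvalues 0 (once) and n (multiplicity n−1). Here n = 7: eigenvalue 0 once and 7 with multiplicity 6.
Laplacian eigenvalues: [0.0, 7.0, 7.0, 7.0, 7.0, 7.0, 7.0]. Largest eigenvalue (spectral radius) = 7.0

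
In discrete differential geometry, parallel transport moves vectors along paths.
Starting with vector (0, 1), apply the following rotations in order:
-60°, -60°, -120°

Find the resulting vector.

Total rotation: (-60°) + (-60°) + (-120°) = -240° ≡ 120° (mod 360°). Final vector: (-0.8660, -0.5000)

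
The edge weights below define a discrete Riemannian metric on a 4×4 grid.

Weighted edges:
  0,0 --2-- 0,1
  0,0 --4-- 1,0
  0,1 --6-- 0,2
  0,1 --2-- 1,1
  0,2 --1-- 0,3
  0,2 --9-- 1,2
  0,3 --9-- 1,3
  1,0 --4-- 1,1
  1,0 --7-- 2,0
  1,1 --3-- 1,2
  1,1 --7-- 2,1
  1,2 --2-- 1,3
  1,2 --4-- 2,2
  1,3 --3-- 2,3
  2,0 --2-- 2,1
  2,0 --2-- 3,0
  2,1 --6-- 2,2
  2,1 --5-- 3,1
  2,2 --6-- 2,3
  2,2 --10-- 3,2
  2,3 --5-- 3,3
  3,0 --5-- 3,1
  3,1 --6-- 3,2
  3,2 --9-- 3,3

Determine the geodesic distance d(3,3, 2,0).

Shortest path: 3,3 → 2,3 → 2,2 → 2,1 → 2,0, total weight = 19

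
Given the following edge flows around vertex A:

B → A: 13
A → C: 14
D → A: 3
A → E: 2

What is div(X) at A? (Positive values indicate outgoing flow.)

Divergence = sum of outgoing flows = (-13) + 14 + (-3) + 2 = 0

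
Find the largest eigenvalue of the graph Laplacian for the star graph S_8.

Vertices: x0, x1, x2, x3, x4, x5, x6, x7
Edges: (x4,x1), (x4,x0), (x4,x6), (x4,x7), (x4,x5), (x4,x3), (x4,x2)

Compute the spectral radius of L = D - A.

The star S_8 is the complete bipartite graph K_{1,7} (one hub of degree 7, 7 leaves of degree 1). The Laplacian spectrum of K_{p,q} is 0, p (multiplicity q−1), q (multiplicity p−1), p+q. With p = 1, q = 7: 0 once, 1 with multiplicity 6, and 8 once. (Check: trace L = sum of degrees = 14 = 6·1 + 8.)
Laplacian eigenvalues: [0.0, 1.0, 1.0, 1.0, 1.0, 1.0, 1.0, 8.0]. Largest eigenvalue (spectral radius) = 8.0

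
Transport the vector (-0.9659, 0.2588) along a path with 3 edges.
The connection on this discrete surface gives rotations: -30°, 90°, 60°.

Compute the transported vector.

Total rotation: (-30°) + 90° + 60° = 120°. Final vector: (0.2588, -0.9659)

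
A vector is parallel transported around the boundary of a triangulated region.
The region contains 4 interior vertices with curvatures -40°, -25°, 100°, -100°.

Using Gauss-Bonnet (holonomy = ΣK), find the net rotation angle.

Holonomy = total enclosed curvature = (-40°) + (-25°) + 100° + (-100°) = -65°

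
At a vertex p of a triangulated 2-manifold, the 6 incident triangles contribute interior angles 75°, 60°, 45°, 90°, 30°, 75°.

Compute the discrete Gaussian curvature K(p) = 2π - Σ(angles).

Sum of angles = 375°. K = 360° - 375° = -15°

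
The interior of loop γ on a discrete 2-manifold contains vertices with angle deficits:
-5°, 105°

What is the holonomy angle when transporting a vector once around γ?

Holonomy = total enclosed curvature = (-5°) + 105° = 100°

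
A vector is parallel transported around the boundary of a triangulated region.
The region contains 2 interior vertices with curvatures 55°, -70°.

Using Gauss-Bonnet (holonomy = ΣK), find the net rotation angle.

Holonomy = total enclosed curvature = 55° + (-70°) = -15°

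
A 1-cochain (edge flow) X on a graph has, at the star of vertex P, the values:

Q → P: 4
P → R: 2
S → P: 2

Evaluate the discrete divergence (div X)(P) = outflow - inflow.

Divergence = sum of outgoing flows = (-4) + 2 + (-2) = -4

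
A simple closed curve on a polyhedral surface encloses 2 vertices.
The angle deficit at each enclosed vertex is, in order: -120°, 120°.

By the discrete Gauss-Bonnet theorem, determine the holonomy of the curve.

Holonomy = total enclosed curvature = (-120°) + 120° = 0°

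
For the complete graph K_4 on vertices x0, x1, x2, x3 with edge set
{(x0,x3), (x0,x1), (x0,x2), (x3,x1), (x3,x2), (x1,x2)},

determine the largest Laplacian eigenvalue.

For the complete graph K_n, L = nI − J (J = all-ones matrix). J has eigenvalues n (once, eigenvector 𝟙) and 0 (multiplicity n−1), so L has eigenvalues 0 (once) and n (multiplicity n−1). Here n = 4: eigenvalue 0 once and 4 with multiplicity 3.
Laplacian eigenvalues: [0.0, 4.0, 4.0, 4.0]. Largest eigenvalue (spectral radius) = 4.0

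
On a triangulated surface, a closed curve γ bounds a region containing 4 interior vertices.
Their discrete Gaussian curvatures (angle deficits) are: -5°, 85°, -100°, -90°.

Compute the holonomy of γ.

Holonomy = total enclosed curvature = (-5°) + 85° + (-100°) + (-90°) = -110°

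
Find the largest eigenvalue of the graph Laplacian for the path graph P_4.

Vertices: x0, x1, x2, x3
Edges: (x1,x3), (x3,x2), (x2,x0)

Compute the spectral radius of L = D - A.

The path graph P_n has Laplacian eigenvalues λ_k = 2 − 2cos(kπ/n), k = 0, 1, …, n−1. Here n = 4:
k=0: 2 − 2cos(0) = 0.0; k=1: 2 − 2cos(π/4) = 0.5858; k=2: 2 − 2cos(π/2) = 2.0; k=3: 2 − 2cos(3π/4) = 3.4142.
Laplacian eigenvalues: [0.0, 0.5858, 2.0, 3.4142]. Largest eigenvalue (spectral radius) = 3.4142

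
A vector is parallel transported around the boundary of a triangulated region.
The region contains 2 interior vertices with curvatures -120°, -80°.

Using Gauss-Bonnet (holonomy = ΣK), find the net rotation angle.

Holonomy = total enclosed curvature = (-120°) + (-80°) = -200°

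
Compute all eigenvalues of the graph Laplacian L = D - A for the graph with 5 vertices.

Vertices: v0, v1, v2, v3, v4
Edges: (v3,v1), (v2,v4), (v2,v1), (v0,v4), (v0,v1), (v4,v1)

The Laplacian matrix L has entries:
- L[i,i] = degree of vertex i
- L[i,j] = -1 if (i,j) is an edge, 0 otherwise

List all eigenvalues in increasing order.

Degrees: deg(v0) = 2, deg(v1) = 4, deg(v2) = 2, deg(v3) = 1, deg(v4) = 3.
L = D − A with rows/columns ordered (v0, v1, v2, v3, v4):
  [ 2, -1,  0,  0, -1]
  [-1,  4, -1, -1, -1]
  [ 0, -1,  2,  0, -1]
  [ 0, -1,  0,  1,  0]
  [-1, -1, -1,  0,  3]
Characteristic polynomial: det(λI − L) = λ(λ − 1)(λ − 2)(λ − 4)(λ − 5).
Roots: λ = 0; (λ − 1) = 0 ⇒ λ = 1; (λ − 2) = 0 ⇒ λ = 2; (λ − 4) = 0 ⇒ λ = 4; (λ − 5) = 0 ⇒ λ = 5.
(Check: the roots sum (with multiplicity) to 12, matching trace L = Σdeg = 2·6 = 12.)
Laplacian eigenvalues (increasing order): [0.0, 1.0, 2.0, 4.0, 5.0]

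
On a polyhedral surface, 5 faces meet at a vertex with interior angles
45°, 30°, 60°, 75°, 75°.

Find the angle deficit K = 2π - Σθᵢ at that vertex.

Sum of angles = 285°. K = 360° - 285° = 75°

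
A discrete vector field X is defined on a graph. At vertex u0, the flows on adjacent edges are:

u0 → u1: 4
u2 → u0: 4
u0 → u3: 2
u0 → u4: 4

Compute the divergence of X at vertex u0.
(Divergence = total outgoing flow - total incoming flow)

Divergence = sum of outgoing flows = 4 + (-4) + 2 + 4 = 6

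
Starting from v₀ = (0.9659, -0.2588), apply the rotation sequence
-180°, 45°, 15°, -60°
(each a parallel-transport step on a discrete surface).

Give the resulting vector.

Total rotation: (-180°) + 45° + 15° + (-60°) = -180° ≡ 180° (mod 360°). Final vector: (-0.9659, 0.2588)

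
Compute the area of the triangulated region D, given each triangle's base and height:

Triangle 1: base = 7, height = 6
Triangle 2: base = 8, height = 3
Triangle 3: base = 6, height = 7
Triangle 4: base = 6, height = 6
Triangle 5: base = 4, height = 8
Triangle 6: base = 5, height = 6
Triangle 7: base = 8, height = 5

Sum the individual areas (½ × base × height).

(1/2)×7×6 + (1/2)×8×3 + (1/2)×6×7 + (1/2)×6×6 + (1/2)×4×8 + (1/2)×5×6 + (1/2)×8×5 = 123.0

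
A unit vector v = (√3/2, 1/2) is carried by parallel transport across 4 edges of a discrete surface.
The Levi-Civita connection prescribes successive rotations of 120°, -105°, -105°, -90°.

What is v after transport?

Total rotation: 120° + (-105°) + (-105°) + (-90°) = -180° ≡ 180° (mod 360°). Final vector: (-0.8660, -0.5000)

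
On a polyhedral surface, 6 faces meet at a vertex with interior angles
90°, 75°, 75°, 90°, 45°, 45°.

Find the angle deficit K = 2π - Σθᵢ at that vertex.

Sum of angles = 420°. K = 360° - 420° = -60° = -π/3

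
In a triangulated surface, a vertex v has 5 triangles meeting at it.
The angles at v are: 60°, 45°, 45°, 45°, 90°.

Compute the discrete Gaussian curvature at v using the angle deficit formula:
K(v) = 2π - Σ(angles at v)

Sum of angles = 285°. K = 360° - 285° = 75° = 5π/12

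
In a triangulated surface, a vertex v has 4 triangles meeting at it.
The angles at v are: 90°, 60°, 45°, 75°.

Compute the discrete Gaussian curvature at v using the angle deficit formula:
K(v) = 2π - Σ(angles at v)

Sum of angles = 270°. K = 360° - 270° = 90°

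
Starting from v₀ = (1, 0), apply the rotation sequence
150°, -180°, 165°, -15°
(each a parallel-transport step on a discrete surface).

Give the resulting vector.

Total rotation: 150° + (-180°) + 165° + (-15°) = 120°. Final vector: (-0.5000, 0.8660)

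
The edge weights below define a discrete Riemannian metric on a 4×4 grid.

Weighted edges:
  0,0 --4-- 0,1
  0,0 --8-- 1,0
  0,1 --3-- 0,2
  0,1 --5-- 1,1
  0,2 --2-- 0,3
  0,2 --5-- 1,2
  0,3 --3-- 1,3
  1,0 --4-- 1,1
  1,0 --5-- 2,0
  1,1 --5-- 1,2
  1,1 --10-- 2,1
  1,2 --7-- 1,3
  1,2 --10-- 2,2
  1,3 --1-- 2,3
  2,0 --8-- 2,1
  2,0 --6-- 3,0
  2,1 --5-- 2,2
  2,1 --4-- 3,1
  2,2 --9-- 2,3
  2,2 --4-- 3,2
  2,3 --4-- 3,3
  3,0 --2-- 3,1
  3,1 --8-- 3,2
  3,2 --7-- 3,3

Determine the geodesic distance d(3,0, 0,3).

Shortest path: 3,0 → 3,1 → 2,1 → 2,2 → 2,3 → 1,3 → 0,3, total weight = 24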